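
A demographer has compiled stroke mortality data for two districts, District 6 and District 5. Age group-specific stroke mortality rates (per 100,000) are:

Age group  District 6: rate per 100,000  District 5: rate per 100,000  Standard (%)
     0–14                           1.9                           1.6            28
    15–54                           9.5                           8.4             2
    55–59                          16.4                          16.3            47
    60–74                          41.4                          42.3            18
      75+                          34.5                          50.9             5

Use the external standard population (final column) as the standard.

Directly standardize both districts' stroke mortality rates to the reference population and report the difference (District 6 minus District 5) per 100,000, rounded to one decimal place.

-0.8

Standard weights: 0.28, 0.02, 0.47, 0.18, 0.05.
District 6: 0.2800×1.9 + 0.0200×9.5 + 0.4700×16.4 + 0.1800×41.4 + 0.0500×34.5 = 17.6070 per 100,000.
District 5: 0.2800×1.6 + 0.0200×8.4 + 0.4700×16.3 + 0.1800×42.3 + 0.0500×50.9 = 18.4360 per 100,000.
Difference = 17.6070 − 18.4360 = -0.8290.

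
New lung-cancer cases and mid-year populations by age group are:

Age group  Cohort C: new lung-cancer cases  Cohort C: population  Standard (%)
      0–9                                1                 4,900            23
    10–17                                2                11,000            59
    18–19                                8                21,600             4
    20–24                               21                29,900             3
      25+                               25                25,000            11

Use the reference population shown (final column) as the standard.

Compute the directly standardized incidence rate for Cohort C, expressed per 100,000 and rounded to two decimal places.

30.01

Age-specific rates per 100,000 for Cohort C: 20.41, 18.18, 37.04, 70.23, 100.00.
Standard weights: 0.23, 0.59, 0.04, 0.03, 0.11.
Standardized rate: 0.2300×20.41 + 0.5900×18.18 + 0.0400×37.04 + 0.0300×70.23 + 0.1100×100.00 = 30.0097 per 100,000.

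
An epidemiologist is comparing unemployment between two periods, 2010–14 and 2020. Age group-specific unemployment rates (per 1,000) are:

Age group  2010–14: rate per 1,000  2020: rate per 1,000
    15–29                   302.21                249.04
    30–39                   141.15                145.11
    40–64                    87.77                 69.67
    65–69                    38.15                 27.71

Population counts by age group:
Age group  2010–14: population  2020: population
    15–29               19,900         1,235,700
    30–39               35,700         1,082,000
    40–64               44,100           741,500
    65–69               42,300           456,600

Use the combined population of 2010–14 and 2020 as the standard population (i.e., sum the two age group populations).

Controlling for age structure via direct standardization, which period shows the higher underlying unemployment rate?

2010–14

Combined standard total = 3,657,800; weights = 0.3433, 0.3056, 0.2148, 0.1364.
2010–14: 0.3433×302.21 + 0.3056×141.15 + 0.2148×87.77 + 0.1364×38.15 = 170.9233 per 1,000.
2020: 0.3433×249.04 + 0.3056×145.11 + 0.2148×69.67 + 0.1364×27.71 = 148.5705 per 1,000.
The crude rates (116.46 vs 150.48) would put 2020 higher, but that reflects its age composition; once standardized to a common age structure, 2010–14 has the higher underlying rate.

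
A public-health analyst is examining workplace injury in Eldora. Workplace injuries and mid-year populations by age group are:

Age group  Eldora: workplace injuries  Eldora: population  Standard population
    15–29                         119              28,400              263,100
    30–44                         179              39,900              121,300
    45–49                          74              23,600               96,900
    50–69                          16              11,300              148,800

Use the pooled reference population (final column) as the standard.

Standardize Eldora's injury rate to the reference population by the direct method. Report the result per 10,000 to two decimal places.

Age-specific rates per 10,000 for Eldora: 41.90, 44.86, 31.36, 14.16.
Standard total = 630,100; weights = 0.4176, 0.1925, 0.1538, 0.2362.
Standardized rate: 0.4176×41.90 + 0.1925×44.86 + 0.1538×31.36 + 0.2362×14.16 = 34.2983 per 10,000.

34.30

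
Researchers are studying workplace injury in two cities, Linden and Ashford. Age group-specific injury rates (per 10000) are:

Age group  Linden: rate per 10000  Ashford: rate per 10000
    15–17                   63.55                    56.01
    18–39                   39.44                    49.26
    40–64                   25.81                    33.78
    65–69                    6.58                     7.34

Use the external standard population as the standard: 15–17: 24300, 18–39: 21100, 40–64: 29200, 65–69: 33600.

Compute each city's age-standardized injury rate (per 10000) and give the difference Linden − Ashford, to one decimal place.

-2.6

Standard total = 108200; weights = 0.2246, 0.1950, 0.2699, 0.3105.
Linden: 0.2246×63.55 + 0.1950×39.44 + 0.2699×25.81 + 0.3105×6.58 = 30.9722 per 10000.
Ashford: 0.2246×56.01 + 0.1950×49.26 + 0.2699×33.78 + 0.3105×7.34 = 33.5807 per 10000.
Difference = 30.9722 − 33.5807 = -2.6085.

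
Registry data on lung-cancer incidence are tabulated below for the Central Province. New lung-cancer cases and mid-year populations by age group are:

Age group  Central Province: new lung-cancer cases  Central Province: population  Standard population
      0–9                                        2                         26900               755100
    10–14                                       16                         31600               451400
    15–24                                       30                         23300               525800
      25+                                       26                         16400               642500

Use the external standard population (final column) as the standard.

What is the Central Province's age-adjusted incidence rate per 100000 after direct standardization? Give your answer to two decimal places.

Age-specific rates per 100000 for the Central Province: 7.43, 50.63, 128.76, 158.54.
Standard total = 2374800; weights = 0.3180, 0.1901, 0.2214, 0.2705.
Standardized rate: 0.3180×7.43 + 0.1901×50.63 + 0.2214×128.76 + 0.2705×158.54 = 83.3877 per 100000.

83.39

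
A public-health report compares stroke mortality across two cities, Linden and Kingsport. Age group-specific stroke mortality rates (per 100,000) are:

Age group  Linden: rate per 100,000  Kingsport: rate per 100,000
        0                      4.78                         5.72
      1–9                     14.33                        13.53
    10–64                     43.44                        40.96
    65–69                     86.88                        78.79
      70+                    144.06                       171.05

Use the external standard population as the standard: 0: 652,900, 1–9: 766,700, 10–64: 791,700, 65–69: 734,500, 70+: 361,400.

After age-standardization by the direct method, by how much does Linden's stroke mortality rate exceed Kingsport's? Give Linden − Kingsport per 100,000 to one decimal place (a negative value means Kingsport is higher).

Standard total = 3,307,200; weights = 0.1974, 0.2318, 0.2394, 0.2221, 0.1093.
Linden: 0.1974×4.78 + 0.2318×14.33 + 0.2394×43.44 + 0.2221×86.88 + 0.1093×144.06 = 49.7024 per 100,000.
Kingsport: 0.1974×5.72 + 0.2318×13.53 + 0.2394×40.96 + 0.2221×78.79 + 0.1093×171.05 = 50.2615 per 100,000.
Difference = 49.7024 − 50.2615 = -0.5591.

-0.6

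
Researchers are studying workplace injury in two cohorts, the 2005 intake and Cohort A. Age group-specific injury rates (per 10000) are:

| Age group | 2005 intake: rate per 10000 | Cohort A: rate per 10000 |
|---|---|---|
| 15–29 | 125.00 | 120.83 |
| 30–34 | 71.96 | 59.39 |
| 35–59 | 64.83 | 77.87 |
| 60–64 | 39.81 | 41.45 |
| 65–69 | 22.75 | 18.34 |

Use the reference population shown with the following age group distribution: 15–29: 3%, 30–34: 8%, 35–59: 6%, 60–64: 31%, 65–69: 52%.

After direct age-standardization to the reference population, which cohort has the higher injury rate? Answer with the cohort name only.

Standard weights: 0.03, 0.08, 0.06, 0.31, 0.52.
The 2005 intake: 0.0300×125.00 + 0.0800×71.96 + 0.0600×64.83 + 0.3100×39.81 + 0.5200×22.75 = 37.5677 per 10000.
Cohort A: 0.0300×120.83 + 0.0800×59.39 + 0.0600×77.87 + 0.3100×41.45 + 0.5200×18.34 = 35.4346 per 10000.

2005 intake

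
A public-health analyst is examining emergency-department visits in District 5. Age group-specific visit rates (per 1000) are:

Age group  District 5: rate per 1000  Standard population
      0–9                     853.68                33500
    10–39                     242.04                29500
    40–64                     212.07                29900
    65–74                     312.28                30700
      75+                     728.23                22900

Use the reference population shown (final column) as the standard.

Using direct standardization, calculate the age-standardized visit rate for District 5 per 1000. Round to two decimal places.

Standard total = 146500; weights = 0.2287, 0.2014, 0.2041, 0.2096, 0.1563.
Standardized rate: 0.2287×853.68 + 0.2014×242.04 + 0.2041×212.07 + 0.2096×312.28 + 0.1563×728.23 = 466.5039 per 1000.

466.50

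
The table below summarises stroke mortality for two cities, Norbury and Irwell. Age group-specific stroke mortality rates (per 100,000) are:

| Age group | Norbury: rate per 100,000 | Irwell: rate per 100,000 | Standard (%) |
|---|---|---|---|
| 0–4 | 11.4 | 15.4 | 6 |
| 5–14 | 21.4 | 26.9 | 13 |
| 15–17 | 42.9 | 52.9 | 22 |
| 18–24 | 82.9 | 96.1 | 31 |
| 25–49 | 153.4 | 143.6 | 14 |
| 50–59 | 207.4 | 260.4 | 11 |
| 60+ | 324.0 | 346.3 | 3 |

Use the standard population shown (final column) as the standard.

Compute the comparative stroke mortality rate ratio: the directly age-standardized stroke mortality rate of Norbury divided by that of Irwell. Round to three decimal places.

0.882

Standard weights: 0.06, 0.13, 0.22, 0.31, 0.14, 0.11, 0.03.
Norbury: 0.0600×11.4 + 0.1300×21.4 + 0.2200×42.9 + 0.3100×82.9 + 0.1400×153.4 + 0.1100×207.4 + 0.0300×324.0 = 92.6130 per 100,000.
Irwell: 0.0600×15.4 + 0.1300×26.9 + 0.2200×52.9 + 0.3100×96.1 + 0.1400×143.6 + 0.1100×260.4 + 0.0300×346.3 = 104.9870 per 100,000.
Ratio = 92.6130 ÷ 104.9870 = 0.88214.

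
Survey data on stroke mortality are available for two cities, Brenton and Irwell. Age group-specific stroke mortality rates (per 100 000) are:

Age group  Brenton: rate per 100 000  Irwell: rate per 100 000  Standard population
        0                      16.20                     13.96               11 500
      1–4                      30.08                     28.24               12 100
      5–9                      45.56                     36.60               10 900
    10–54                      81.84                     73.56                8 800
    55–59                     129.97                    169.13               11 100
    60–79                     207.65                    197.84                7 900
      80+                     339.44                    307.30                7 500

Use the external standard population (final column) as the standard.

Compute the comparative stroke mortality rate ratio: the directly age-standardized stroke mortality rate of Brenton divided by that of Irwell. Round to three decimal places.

1.014

Standard total = 69 800; weights = 0.1648, 0.1734, 0.1562, 0.1261, 0.1590, 0.1132, 0.1074.
Brenton: 0.1648×16.20 + 0.1734×30.08 + 0.1562×45.56 + 0.1261×81.84 + 0.1590×129.97 + 0.1132×207.65 + 0.1074×339.44 = 105.9594 per 100 000.
Irwell: 0.1648×13.96 + 0.1734×28.24 + 0.1562×36.60 + 0.1261×73.56 + 0.1590×169.13 + 0.1132×197.84 + 0.1074×307.30 = 104.4920 per 100 000.
Ratio = 105.9594 ÷ 104.4920 = 1.01404.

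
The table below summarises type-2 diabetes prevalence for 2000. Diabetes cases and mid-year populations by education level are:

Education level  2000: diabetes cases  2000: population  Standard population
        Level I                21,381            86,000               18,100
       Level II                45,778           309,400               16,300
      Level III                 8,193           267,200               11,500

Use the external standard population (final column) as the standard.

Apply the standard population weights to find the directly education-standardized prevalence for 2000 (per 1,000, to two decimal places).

158.26

Education-specific rates per 1,000 for 2000: 248.616, 147.957, 30.662.
Standard total = 45,900; weights = 0.3943, 0.3551, 0.2505.
Standardized rate: 0.3943×248.616 + 0.3551×147.957 + 0.2505×30.662 = 158.2631 per 1,000.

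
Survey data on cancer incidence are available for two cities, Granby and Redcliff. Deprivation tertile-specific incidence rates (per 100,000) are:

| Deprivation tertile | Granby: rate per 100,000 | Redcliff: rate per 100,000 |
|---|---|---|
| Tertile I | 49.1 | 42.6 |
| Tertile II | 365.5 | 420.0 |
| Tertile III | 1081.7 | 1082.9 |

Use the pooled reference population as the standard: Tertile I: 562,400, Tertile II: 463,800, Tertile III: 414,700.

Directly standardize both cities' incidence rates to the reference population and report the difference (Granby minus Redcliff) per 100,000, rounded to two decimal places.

Standard total = 1,440,900; weights = 0.3903, 0.3219, 0.2878.
Granby: 0.3903×49.1 + 0.3219×365.5 + 0.2878×1081.7 = 448.1322 per 100,000.
Redcliff: 0.3903×42.6 + 0.3219×420.0 + 0.2878×1082.9 = 463.4831 per 100,000.
Difference = 448.1322 − 463.4831 = -15.3509.

-15.35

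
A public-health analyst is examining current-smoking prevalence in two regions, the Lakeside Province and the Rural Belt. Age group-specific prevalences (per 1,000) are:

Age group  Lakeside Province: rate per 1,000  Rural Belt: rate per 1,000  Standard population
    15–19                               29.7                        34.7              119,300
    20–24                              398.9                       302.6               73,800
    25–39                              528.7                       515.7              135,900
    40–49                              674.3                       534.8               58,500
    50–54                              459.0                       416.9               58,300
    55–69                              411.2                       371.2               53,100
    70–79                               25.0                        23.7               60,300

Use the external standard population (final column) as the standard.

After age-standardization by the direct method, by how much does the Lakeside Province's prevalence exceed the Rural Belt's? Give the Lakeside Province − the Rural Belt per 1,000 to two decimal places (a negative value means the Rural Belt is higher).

Standard total = 559,200; weights = 0.2133, 0.1320, 0.2430, 0.1046, 0.1043, 0.0950, 0.1078.
The Lakeside Province: 0.2133×29.7 + 0.1320×398.9 + 0.2430×528.7 + 0.1046×674.3 + 0.1043×459.0 + 0.0950×411.2 + 0.1078×25.0 = 347.6052 per 1,000.
The Rural Belt: 0.2133×34.7 + 0.1320×302.6 + 0.2430×515.7 + 0.1046×534.8 + 0.1043×416.9 + 0.0950×371.2 + 0.1078×23.7 = 309.8822 per 1,000.
Difference = 347.6052 − 309.8822 = 37.7230.

37.72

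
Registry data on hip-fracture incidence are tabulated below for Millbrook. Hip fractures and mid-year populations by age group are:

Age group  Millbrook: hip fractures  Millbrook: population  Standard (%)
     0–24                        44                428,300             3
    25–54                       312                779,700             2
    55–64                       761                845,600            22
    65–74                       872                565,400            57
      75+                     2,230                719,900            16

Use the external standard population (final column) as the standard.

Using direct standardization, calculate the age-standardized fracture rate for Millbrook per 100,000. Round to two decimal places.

Age-specific rates per 100,000 for Millbrook: 10.27, 40.02, 90.00, 154.23, 309.77.
Standard weights: 0.03, 0.02, 0.22, 0.57, 0.16.
Standardized rate: 0.0300×10.27 + 0.0200×40.02 + 0.2200×90.00 + 0.5700×154.23 + 0.1600×309.77 = 158.3793 per 100,000.

158.38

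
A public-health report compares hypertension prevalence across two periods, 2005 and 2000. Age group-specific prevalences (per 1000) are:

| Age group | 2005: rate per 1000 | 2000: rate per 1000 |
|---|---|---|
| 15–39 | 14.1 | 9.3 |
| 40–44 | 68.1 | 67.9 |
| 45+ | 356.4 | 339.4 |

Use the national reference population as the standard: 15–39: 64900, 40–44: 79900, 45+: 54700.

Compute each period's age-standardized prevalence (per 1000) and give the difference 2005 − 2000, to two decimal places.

Standard total = 199500; weights = 0.3253, 0.4005, 0.2742.
2005: 0.3253×14.1 + 0.4005×68.1 + 0.2742×356.4 = 129.5808 per 1000.
2000: 0.3253×9.3 + 0.4005×67.9 + 0.2742×339.4 = 123.2780 per 1000.
Difference = 129.5808 − 123.2780 = 6.3028.

6.30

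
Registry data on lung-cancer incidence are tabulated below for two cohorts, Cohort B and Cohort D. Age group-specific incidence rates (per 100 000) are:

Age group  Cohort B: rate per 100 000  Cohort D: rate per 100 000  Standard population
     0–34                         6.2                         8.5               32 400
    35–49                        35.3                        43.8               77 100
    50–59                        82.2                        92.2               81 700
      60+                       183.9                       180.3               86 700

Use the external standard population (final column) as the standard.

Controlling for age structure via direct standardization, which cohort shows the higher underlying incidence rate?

Standard total = 277 900; weights = 0.1166, 0.2774, 0.2940, 0.3120.
Cohort B: 0.1166×6.2 + 0.2774×35.3 + 0.2940×82.2 + 0.3120×183.9 = 92.0561 per 100 000.
Cohort D: 0.1166×8.5 + 0.2774×43.8 + 0.2940×92.2 + 0.3120×180.3 = 96.4992 per 100 000.

Cohort D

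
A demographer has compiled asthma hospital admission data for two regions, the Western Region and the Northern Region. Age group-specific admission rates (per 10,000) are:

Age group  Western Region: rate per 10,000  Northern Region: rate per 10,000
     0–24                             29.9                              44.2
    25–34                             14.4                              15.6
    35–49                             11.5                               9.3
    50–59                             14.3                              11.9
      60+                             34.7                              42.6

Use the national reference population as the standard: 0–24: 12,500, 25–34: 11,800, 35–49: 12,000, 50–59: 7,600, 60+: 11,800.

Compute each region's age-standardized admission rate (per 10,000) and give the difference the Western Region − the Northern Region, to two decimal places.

Standard total = 55,700; weights = 0.2244, 0.2118, 0.2154, 0.1364, 0.2118.
The Western Region: 0.2244×29.9 + 0.2118×14.4 + 0.2154×11.5 + 0.1364×14.3 + 0.2118×34.7 = 21.5406 per 10,000.
The Northern Region: 0.2244×44.2 + 0.2118×15.6 + 0.2154×9.3 + 0.1364×11.9 + 0.2118×42.6 = 25.8761 per 10,000.
Difference = 21.5406 − 25.8761 = -4.3355.

-4.34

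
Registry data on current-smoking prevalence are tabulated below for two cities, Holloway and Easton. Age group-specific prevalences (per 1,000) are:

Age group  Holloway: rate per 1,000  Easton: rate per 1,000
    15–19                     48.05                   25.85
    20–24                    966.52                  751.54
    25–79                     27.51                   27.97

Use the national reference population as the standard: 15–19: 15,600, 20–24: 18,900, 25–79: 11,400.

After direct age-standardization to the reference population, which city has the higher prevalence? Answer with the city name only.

Holloway

Standard total = 45,900; weights = 0.3399, 0.4118, 0.2484.
Holloway: 0.3399×48.05 + 0.4118×966.52 + 0.2484×27.51 = 421.1421 per 1,000.
Easton: 0.3399×25.85 + 0.4118×751.54 + 0.2484×27.97 = 325.1901 per 1,000.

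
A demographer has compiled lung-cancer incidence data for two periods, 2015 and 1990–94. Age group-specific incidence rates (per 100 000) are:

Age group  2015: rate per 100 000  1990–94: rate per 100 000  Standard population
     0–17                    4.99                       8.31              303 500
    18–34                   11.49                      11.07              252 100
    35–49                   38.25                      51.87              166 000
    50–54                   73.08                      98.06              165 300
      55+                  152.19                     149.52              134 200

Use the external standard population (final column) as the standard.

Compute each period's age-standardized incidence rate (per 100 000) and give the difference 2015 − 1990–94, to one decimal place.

-6.8

Standard total = 1 021 100; weights = 0.2972, 0.2469, 0.1626, 0.1619, 0.1314.
2015: 0.2972×4.99 + 0.2469×11.49 + 0.1626×38.25 + 0.1619×73.08 + 0.1314×152.19 = 42.3706 per 100 000.
1990–94: 0.2972×8.31 + 0.2469×11.07 + 0.1626×51.87 + 0.1619×98.06 + 0.1314×149.52 = 49.1609 per 100 000.
Difference = 42.3706 − 49.1609 = -6.7903.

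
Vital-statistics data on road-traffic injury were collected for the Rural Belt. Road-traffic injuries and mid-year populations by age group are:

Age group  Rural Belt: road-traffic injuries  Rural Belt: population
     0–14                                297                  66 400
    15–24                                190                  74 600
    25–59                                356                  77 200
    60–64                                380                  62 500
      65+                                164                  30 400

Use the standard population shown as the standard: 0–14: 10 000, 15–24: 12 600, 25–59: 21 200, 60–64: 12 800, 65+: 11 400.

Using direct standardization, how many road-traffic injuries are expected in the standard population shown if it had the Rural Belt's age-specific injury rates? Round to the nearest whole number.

Age-specific rates per 100 000 for the Rural Belt: 447.29, 254.69, 461.14, 608.00, 539.47.
Expected road-traffic injuries = Σ (standard pop × age-specific rate ÷ 100 000)
= 10 000×447.29/100 000 + 12 600×254.69/100 000 + 21 200×461.14/100 000 + 12 800×608.00/100 000 + 11 400×539.47/100 000
= 44.73 + 32.09 + 97.76 + 77.82 + 61.50 = 313.91.

314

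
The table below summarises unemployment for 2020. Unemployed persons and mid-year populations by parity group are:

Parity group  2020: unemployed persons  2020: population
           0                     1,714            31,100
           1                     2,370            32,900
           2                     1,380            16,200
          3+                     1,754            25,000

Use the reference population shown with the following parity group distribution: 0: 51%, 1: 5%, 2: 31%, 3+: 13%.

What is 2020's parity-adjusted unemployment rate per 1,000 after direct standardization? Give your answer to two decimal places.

67.24

Parity-specific rates per 1,000 for 2020: 55.113, 72.036, 85.185, 70.160.
Standard weights: 0.51, 0.05, 0.31, 0.13.
Standardized rate: 0.5100×55.113 + 0.0500×72.036 + 0.3100×85.185 + 0.1300×70.160 = 67.2374 per 1,000.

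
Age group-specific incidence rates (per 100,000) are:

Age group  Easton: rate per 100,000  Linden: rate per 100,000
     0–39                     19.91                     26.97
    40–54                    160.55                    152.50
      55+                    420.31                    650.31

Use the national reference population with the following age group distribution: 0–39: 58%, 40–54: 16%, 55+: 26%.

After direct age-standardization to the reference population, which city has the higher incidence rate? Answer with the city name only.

Standard weights: 0.58, 0.16, 0.26.
Easton: 0.5800×19.91 + 0.1600×160.55 + 0.2600×420.31 = 146.5164 per 100,000.
Linden: 0.5800×26.97 + 0.1600×152.50 + 0.2600×650.31 = 209.1232 per 100,000.

Linden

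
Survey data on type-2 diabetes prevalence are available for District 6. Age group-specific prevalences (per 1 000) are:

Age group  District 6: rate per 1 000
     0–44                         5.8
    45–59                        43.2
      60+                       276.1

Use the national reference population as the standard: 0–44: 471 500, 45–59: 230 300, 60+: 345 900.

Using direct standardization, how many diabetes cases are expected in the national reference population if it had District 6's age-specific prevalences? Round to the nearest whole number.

108187

Expected diabetes cases = Σ (standard pop × age-specific rate ÷ 1 000)
= 471 500×5.8/1 000 + 230 300×43.2/1 000 + 345 900×276.1/1 000
= 2734.70 + 9948.96 + 95502.99 = 108186.65.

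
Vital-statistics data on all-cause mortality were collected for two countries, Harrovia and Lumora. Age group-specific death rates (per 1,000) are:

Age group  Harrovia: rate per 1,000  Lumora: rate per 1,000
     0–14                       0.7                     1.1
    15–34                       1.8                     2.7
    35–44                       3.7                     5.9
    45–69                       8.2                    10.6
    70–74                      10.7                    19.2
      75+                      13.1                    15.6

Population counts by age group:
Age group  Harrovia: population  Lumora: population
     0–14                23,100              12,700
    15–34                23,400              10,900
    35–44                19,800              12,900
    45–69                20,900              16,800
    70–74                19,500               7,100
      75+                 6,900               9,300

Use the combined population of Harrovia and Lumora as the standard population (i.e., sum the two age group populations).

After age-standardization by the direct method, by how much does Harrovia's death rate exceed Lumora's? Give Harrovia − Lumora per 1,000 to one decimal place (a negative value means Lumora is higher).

-2.6

Combined standard total = 183,300; weights = 0.1953, 0.1871, 0.1784, 0.2057, 0.1451, 0.0884.
Harrovia: 0.1953×0.7 + 0.1871×1.8 + 0.1784×3.7 + 0.2057×8.2 + 0.1451×10.7 + 0.0884×13.1 = 5.5307 per 1,000.
Lumora: 0.1953×1.1 + 0.1871×2.7 + 0.1784×5.9 + 0.2057×10.6 + 0.1451×19.2 + 0.0884×15.6 = 8.1177 per 1,000.
Difference = 5.5307 − 8.1177 = -2.5871.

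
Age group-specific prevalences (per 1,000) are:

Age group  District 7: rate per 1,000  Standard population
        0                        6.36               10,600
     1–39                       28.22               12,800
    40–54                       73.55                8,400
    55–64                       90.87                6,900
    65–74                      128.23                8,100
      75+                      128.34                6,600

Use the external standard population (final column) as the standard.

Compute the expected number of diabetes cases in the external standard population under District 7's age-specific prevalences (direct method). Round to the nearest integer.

3559

Expected diabetes cases = Σ (standard pop × age-specific rate ÷ 1,000)
= 10,600×6.36/1,000 + 12,800×28.22/1,000 + 8,400×73.55/1,000 + 6,900×90.87/1,000 + 8,100×128.23/1,000 + 6,600×128.34/1,000
= 67.42 + 361.22 + 617.82 + 627.00 + 1038.66 + 847.04 = 3559.16.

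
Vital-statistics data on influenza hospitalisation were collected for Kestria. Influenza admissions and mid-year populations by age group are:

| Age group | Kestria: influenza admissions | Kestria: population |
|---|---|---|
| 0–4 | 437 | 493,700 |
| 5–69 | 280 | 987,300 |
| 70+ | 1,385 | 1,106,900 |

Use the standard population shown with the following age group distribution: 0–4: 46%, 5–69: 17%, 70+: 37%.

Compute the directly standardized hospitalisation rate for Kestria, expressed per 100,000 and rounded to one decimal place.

91.8

Age-specific rates per 100,000 for Kestria: 88.52, 28.36, 125.12.
Standard weights: 0.46, 0.17, 0.37.
Standardized rate: 0.4600×88.52 + 0.1700×28.36 + 0.3700×125.12 = 91.8342 per 100,000.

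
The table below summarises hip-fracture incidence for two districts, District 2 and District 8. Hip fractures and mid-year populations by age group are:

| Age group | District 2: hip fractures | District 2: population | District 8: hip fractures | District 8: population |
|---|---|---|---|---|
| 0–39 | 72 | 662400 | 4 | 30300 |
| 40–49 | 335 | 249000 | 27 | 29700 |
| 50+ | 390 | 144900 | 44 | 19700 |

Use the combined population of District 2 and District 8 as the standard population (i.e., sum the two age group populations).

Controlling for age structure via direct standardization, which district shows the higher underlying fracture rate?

District 2

Age-specific rates per 100000 for District 2: 10.87, 134.54, 269.15.
For District 8: 13.20, 90.91, 223.35.
Combined standard total = 1136000; weights = 0.6098, 0.2453, 0.1449.
District 2: 0.6098×10.87 + 0.2453×134.54 + 0.1449×269.15 = 78.6333 per 100000.
District 8: 0.6098×13.20 + 0.2453×90.91 + 0.1449×223.35 = 62.7151 per 100000.
The crude rates (75.45 vs 94.10) would put District 8 higher, but that reflects its age composition; once standardized to a common age structure, District 2 has the higher underlying rate.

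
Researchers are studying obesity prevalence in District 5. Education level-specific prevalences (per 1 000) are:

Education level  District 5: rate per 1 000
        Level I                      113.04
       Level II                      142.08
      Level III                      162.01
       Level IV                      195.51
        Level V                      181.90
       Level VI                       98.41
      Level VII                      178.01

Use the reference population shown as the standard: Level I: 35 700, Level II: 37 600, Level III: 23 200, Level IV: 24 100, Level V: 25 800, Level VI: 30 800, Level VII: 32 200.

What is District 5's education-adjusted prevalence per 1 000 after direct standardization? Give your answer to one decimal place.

149.5

Standard total = 209 400; weights = 0.1705, 0.1796, 0.1108, 0.1151, 0.1232, 0.1471, 0.1538.
Standardized rate: 0.1705×113.04 + 0.1796×142.08 + 0.1108×162.01 + 0.1151×195.51 + 0.1232×181.90 + 0.1471×98.41 + 0.1538×178.01 = 149.4944 per 1 000.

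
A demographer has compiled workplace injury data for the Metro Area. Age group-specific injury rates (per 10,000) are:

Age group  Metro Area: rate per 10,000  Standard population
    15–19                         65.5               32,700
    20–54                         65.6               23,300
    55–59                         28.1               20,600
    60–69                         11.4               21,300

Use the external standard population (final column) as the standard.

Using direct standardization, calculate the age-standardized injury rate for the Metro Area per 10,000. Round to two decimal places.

45.88

Standard total = 97,900; weights = 0.3340, 0.2380, 0.2104, 0.2176.
Standardized rate: 0.3340×65.5 + 0.2380×65.6 + 0.2104×28.1 + 0.2176×11.4 = 45.8837 per 10,000.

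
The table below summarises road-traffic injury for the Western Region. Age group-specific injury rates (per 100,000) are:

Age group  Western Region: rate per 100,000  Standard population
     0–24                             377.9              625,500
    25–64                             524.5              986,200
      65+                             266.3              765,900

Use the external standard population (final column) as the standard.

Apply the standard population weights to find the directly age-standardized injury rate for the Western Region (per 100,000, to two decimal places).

402.76

Standard total = 2,377,600; weights = 0.2631, 0.4148, 0.3221.
Standardized rate: 0.2631×377.9 + 0.4148×524.5 + 0.3221×266.3 = 402.7580 per 100,000.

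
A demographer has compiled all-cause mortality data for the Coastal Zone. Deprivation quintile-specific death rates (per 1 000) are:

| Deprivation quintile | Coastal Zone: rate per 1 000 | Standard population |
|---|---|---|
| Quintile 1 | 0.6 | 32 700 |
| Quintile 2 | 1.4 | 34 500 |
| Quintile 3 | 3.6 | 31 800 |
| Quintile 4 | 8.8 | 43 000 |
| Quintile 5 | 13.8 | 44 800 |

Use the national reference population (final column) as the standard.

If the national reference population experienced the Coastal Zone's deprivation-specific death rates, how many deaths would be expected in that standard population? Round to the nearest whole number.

Expected deaths = Σ (standard pop × deprivation-specific rate ÷ 1 000)
= 32 700×0.6/1 000 + 34 500×1.4/1 000 + 31 800×3.6/1 000 + 43 000×8.8/1 000 + 44 800×13.8/1 000
= 19.62 + 48.30 + 114.48 + 378.40 + 618.24 = 1179.04.

1179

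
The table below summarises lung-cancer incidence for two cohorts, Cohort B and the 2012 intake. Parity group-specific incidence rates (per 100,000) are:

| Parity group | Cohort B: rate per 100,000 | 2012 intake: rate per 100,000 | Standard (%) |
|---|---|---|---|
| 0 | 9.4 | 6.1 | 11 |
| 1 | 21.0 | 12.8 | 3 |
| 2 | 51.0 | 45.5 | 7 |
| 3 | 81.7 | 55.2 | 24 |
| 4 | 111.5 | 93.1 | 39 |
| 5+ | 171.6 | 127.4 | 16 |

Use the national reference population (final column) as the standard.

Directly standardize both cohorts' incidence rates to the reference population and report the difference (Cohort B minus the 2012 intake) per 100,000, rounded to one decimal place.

21.6

Standard weights: 0.11, 0.03, 0.07, 0.24, 0.39, 0.16.
Cohort B: 0.1100×9.4 + 0.0300×21.0 + 0.0700×51.0 + 0.2400×81.7 + 0.3900×111.5 + 0.1600×171.6 = 95.7830 per 100,000.
The 2012 intake: 0.1100×6.1 + 0.0300×12.8 + 0.0700×45.5 + 0.2400×55.2 + 0.3900×93.1 + 0.1600×127.4 = 74.1810 per 100,000.
Difference = 95.7830 − 74.1810 = 21.6020.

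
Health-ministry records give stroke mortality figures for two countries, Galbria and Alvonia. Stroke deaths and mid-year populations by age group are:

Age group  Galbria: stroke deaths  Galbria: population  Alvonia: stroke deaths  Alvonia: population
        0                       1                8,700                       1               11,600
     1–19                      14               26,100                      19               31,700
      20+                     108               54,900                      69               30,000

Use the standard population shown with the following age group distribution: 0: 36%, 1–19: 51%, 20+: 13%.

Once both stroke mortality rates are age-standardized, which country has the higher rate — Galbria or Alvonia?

Age-specific rates per 100,000 for Galbria: 11.49, 53.64, 196.72.
For Alvonia: 8.62, 59.94, 230.00.
Standard weights: 0.36, 0.51, 0.13.
Galbria: 0.3600×11.49 + 0.5100×53.64 + 0.1300×196.72 = 57.0680 per 100,000.
Alvonia: 0.3600×8.62 + 0.5100×59.94 + 0.1300×230.00 = 63.5713 per 100,000.
The crude rates (137.12 vs 121.42) would put Galbria higher, but that reflects its age composition; once standardized to a common age structure, Alvonia has the higher underlying rate.

Alvonia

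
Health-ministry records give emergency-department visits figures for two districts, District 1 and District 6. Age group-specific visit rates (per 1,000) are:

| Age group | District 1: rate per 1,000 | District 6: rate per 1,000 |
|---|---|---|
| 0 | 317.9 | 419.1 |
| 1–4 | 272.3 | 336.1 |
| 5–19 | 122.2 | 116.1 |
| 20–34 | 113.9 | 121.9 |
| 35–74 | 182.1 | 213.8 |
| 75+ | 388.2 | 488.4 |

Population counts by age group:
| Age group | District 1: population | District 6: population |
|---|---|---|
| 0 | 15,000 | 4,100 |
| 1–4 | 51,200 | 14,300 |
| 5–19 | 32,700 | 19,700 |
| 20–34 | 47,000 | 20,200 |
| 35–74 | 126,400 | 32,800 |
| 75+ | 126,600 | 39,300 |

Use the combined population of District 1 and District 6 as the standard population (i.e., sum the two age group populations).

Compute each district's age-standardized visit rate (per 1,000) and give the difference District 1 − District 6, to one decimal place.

-52.9

Combined standard total = 529,300; weights = 0.0361, 0.1237, 0.0990, 0.1270, 0.3008, 0.3134.
District 1: 0.0361×317.9 + 0.1237×272.3 + 0.0990×122.2 + 0.1270×113.9 + 0.3008×182.1 + 0.3134×388.2 = 248.1723 per 1,000.
District 6: 0.0361×419.1 + 0.1237×336.1 + 0.0990×116.1 + 0.1270×121.9 + 0.3008×213.8 + 0.3134×488.4 = 301.0716 per 1,000.
Difference = 248.1723 − 301.0716 = -52.8993.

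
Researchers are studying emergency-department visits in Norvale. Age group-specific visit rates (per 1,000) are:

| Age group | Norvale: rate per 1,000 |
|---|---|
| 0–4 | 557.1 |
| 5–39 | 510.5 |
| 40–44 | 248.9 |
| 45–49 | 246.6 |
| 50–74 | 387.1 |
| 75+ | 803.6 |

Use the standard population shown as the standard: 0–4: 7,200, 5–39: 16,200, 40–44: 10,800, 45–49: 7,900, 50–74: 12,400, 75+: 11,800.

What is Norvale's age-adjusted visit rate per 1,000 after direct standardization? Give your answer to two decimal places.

Standard total = 66,300; weights = 0.1086, 0.2443, 0.1629, 0.1192, 0.1870, 0.1780.
Standardized rate: 0.1086×557.1 + 0.2443×510.5 + 0.1629×248.9 + 0.1192×246.6 + 0.1870×387.1 + 0.1780×803.6 = 470.5882 per 1,000.

470.59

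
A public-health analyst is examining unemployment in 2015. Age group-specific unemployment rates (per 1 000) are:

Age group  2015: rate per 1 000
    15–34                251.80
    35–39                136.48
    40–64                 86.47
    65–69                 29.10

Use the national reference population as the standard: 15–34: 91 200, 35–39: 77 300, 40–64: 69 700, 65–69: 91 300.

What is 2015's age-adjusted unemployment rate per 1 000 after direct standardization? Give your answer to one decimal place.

Standard total = 329 500; weights = 0.2768, 0.2346, 0.2115, 0.2771.
Standardized rate: 0.2768×251.80 + 0.2346×136.48 + 0.2115×86.47 + 0.2771×29.10 = 128.0663 per 1 000.

128.1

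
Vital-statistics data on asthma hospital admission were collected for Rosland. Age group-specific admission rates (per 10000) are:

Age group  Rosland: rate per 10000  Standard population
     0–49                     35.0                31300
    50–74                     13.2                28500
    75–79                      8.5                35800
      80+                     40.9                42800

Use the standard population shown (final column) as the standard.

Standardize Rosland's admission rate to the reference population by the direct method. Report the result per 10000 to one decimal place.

Standard total = 138400; weights = 0.2262, 0.2059, 0.2587, 0.3092.
Standardized rate: 0.2262×35.0 + 0.2059×13.2 + 0.2587×8.5 + 0.3092×40.9 = 25.4806 per 10000.

25.5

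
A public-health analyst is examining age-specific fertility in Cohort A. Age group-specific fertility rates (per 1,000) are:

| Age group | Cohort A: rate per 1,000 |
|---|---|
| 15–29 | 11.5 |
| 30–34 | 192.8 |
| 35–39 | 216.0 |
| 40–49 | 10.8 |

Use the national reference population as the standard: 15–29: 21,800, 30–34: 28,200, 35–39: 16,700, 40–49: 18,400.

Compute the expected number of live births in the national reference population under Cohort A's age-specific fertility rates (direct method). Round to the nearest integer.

Expected live births = Σ (standard pop × age-specific rate ÷ 1,000)
= 21,800×11.5/1,000 + 28,200×192.8/1,000 + 16,700×216.0/1,000 + 18,400×10.8/1,000
= 250.70 + 5436.96 + 3607.20 + 198.72 = 9493.58.

9494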